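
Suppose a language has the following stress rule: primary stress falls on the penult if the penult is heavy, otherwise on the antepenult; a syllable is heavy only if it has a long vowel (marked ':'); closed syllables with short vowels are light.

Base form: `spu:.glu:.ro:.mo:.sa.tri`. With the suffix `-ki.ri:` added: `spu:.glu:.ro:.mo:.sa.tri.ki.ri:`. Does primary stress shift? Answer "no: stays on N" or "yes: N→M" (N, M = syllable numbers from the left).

Base `spu:.glu:.ro:.mo:.sa.tri` (6 syllables):
  Weights: 4 mo: H, 5 sa L, 6 tri L.
  The penult (syllable 5, sa) is light, so stress falls on the antepenult (syllable 4, mo:).
  → primary stress on syllable 4.
Suffixed `spu:.glu:.ro:.mo:.sa.tri.ki.ri:` (8 syllables):
  Weights: 6 tri L, 7 ki L, 8 ri: H.
  The penult (syllable 7, ki) is light, so stress falls on the antepenult (syllable 6, tri).
  → primary stress on syllable 6.

yes: 4→6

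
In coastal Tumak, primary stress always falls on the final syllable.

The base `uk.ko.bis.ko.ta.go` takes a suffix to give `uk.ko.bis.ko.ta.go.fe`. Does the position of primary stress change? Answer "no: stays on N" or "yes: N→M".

Base `uk.ko.bis.ko.ta.go` (6 syllables):
  The word has 6 syllables; the final syllable is syllable 6 (go).
  → primary stress on syllable 6.
Suffixed `uk.ko.bis.ko.ta.go.fe` (7 syllables):
  The word has 7 syllables; the final syllable is syllable 7 (fe).
  → primary stress on syllable 7.

yes: 6→7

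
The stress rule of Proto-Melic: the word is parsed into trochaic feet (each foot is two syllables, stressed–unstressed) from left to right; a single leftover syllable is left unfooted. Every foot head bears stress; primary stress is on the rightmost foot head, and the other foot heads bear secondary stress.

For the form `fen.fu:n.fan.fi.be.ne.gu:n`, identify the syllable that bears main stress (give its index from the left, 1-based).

5

Parse left to right into trochaic (ˈσσ) feet: (ˈfen.fu:n) (ˈfan.fi) (ˈbe.ne) gu:n. Syllable 7 is left unfooted.
Foot heads (stressed positions): 1, 3, 5.
End Rule Rightmost: primary stress on the rightmost head = syllable 5.
Primary stress: syllable 5 → fen.fu:n.fan.fi.ˈbe.ne.gu:n.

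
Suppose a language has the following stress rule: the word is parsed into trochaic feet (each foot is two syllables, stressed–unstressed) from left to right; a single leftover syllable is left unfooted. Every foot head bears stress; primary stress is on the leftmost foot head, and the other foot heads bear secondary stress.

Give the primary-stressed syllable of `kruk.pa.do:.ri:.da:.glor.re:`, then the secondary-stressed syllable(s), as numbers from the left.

Parse left to right into trochaic (ˈσσ) feet: (ˈkruk.pa) (ˈdo:.ri:) (ˈda:.glor) re:. Syllable 7 is left unfooted.
Foot heads (stressed positions): 1, 3, 5.
End Rule Leftmost: primary stress on the leftmost head = syllable 1.
Secondary stress on 3, 5: ˈkruk.pa.ˌdo:.ri:.ˌda:.glor.re:.

primary 1, secondary 3, 5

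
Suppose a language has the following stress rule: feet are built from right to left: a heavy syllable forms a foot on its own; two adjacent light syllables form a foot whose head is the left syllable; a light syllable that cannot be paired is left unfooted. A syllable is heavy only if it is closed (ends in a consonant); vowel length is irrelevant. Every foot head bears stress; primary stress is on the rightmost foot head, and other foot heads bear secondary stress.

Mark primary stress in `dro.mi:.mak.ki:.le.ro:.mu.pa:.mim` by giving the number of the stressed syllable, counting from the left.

Weights: 1 dro L, 2 mi: L, 3 mak H, 4 ki: L, 5 le L, 6 ro: L, 7 mu L, 8 pa: L, 9 mim H.
Parse right to left (heavy = foot alone; LL = one foot; stranded L unfooted): (ˈdro.mi:) (ˈmak) ki: (ˈle.ro:) (ˈmu.pa:) (ˈmim).
Foot heads: 1, 3, 5, 7, 9.
Primary stress on the rightmost head = syllable 9.
Primary stress: syllable 9 → dro.mi:.mak.ki:.le.ro:.mu.pa:.ˈmim.

9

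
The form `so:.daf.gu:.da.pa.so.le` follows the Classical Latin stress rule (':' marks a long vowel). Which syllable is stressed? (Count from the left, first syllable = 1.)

5

Classical Latin: stress the penult if heavy (long vowel or closed), else the antepenult.
Weights: 5 pa L, 6 so L, 7 le L.
The penult (syllable 6, so) is light, so stress falls on the antepenult (syllable 5, pa).
Stress on syllable 5: so:.daf.gu:.da.ˈpa.so.le.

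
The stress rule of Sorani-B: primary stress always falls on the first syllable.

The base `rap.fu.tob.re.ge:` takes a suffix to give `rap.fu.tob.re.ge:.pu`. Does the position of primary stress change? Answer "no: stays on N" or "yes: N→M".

no: stays on 1

Base `rap.fu.tob.re.ge:` (5 syllables):
  The word has 5 syllables; the first syllable is syllable 1 (rap).
  → primary stress on syllable 1.
Suffixed `rap.fu.tob.re.ge:.pu` (6 syllables):
  The word has 6 syllables; the first syllable is syllable 1 (rap).
  → primary stress on syllable 1.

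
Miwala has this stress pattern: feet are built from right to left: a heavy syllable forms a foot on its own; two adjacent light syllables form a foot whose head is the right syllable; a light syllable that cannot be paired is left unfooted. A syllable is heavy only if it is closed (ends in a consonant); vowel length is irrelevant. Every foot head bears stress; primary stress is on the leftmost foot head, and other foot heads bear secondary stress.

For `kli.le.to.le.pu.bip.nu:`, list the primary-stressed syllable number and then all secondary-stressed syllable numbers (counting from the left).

Weights: 1 kli L, 2 le L, 3 to L, 4 le L, 5 pu L, 6 bip H, 7 nu: L.
Parse right to left (heavy = foot alone; LL = one foot; stranded L unfooted): kli (le.ˈto) (le.ˈpu) (ˈbip) nu:.
Foot heads: 3, 5, 6.
Primary stress on the leftmost head = syllable 3.
Secondary stress on 5, 6: kli.le.ˈto.le.ˌpu.ˌbip.nu:.

primary 3, secondary 5, 6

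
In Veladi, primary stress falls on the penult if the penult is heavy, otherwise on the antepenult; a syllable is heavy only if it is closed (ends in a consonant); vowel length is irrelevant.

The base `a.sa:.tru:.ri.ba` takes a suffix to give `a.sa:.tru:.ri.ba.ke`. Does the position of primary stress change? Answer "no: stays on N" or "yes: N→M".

yes: 3→4

Base `a.sa:.tru:.ri.ba` (5 syllables):
  Weights: 3 tru: L, 4 ri L, 5 ba L.
  The penult (syllable 4, ri) is light, so stress falls on the antepenult (syllable 3, tru:).
  → primary stress on syllable 3.
Suffixed `a.sa:.tru:.ri.ba.ke` (6 syllables):
  Weights: 4 ri L, 5 ba L, 6 ke L.
  The penult (syllable 5, ba) is light, so stress falls on the antepenult (syllable 4, ri).
  → primary stress on syllable 4.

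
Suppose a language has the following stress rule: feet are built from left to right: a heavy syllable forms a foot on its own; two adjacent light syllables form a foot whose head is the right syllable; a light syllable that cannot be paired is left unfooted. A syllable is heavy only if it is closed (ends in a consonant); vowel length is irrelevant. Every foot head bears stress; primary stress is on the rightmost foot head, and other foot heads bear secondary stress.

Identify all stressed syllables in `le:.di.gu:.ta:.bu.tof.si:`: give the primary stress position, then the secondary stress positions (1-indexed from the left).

Weights: 1 le: L, 2 di L, 3 gu: L, 4 ta: L, 5 bu L, 6 tof H, 7 si: L.
Parse left to right (heavy = foot alone; LL = one foot; stranded L unfooted): (le:.ˈdi) (gu:.ˈta:) bu (ˈtof) si:.
Foot heads: 2, 4, 6.
Primary stress on the rightmost head = syllable 6.
Secondary stress on 2, 4: le:.ˌdi.gu:.ˌta:.bu.ˈtof.si:.

primary 6, secondary 2, 4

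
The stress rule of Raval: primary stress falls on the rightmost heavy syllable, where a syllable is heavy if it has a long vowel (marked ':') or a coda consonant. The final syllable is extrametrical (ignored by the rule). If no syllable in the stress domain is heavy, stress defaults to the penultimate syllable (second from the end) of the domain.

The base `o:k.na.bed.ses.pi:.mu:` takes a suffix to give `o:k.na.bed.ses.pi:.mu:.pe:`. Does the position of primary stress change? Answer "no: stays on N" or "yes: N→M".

yes: 5→6

Base `o:k.na.bed.ses.pi:.mu:` (6 syllables):
  The final syllable (6, mu:) is extrametrical; the stress domain is syllables 1–5.
  Weights: 1 o:k H, 2 na L, 3 bed H, 4 ses H, 5 pi: H.
  Heavy syllables in the domain: 1, 3, 4, 5. The rightmost is syllable 5 (pi:).
  → primary stress on syllable 5.
Suffixed `o:k.na.bed.ses.pi:.mu:.pe:` (7 syllables):
  The final syllable (7, pe:) is extrametrical; the stress domain is syllables 1–6.
  Weights: 1 o:k H, 2 na L, 3 bed H, 4 ses H, 5 pi: H, 6 mu: H.
  Heavy syllables in the domain: 1, 3, 4, 5, 6. The rightmost is syllable 6 (mu:).
  → primary stress on syllable 6.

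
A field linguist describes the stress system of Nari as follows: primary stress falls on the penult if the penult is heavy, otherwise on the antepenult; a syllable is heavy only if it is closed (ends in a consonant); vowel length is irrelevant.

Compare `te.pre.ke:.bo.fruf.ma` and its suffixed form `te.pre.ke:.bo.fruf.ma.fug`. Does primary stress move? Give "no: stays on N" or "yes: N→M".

Base `te.pre.ke:.bo.fruf.ma` (6 syllables):
  Weights: 4 bo L, 5 fruf H, 6 ma L.
  The penult (syllable 5, fruf) is heavy, so it takes stress.
  → primary stress on syllable 5.
Suffixed `te.pre.ke:.bo.fruf.ma.fug` (7 syllables):
  Weights: 5 fruf H, 6 ma L, 7 fug H.
  The penult (syllable 6, ma) is light, so stress falls on the antepenult (syllable 5, fruf).
  → primary stress on syllable 5.

no: stays on 5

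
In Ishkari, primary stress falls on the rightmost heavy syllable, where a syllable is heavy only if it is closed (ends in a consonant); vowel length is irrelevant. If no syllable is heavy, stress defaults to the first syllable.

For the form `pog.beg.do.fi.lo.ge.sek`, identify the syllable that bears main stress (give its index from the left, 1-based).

7

Weights: 1 pog H, 2 beg H, 3 do L, 4 fi L, 5 lo L, 6 ge L, 7 sek H.
Heavy syllables in the domain: 1, 2, 7. The rightmost is syllable 7 (sek).
Primary stress: syllable 7 → pog.beg.do.fi.lo.ge.ˈsek.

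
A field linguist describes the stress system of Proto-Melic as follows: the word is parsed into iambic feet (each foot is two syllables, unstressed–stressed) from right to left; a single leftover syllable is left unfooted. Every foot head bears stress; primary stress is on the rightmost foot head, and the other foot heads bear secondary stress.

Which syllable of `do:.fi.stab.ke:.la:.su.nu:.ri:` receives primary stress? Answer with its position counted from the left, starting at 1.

8

Parse right to left into iambic (σˈσ) feet: (do:.ˈfi) (stab.ˈke:) (la:.ˈsu) (nu:.ˈri:).
Foot heads (stressed positions): 2, 4, 6, 8.
End Rule Rightmost: primary stress on the rightmost head = syllable 8.
Primary stress: syllable 8 → do:.fi.stab.ke:.la:.su.nu:.ˈri:.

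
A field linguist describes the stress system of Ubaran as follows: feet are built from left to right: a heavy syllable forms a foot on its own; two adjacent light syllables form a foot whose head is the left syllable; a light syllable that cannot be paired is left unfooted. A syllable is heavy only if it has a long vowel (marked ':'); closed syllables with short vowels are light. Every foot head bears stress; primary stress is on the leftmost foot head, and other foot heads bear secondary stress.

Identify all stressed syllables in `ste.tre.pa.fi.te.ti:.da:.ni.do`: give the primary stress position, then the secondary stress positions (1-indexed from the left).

Weights: 1 ste L, 2 tre L, 3 pa L, 4 fi L, 5 te L, 6 ti: H, 7 da: H, 8 ni L, 9 do L.
Parse left to right (heavy = foot alone; LL = one foot; stranded L unfooted): (ˈste.tre) (ˈpa.fi) te (ˈti:) (ˈda:) (ˈni.do).
Foot heads: 1, 3, 6, 7, 8.
Primary stress on the leftmost head = syllable 1.
Secondary stress on 3, 6, 7, 8: ˈste.tre.ˌpa.fi.te.ˌti:.ˌda:.ˌni.do.

primary 1, secondary 3, 6, 7, 8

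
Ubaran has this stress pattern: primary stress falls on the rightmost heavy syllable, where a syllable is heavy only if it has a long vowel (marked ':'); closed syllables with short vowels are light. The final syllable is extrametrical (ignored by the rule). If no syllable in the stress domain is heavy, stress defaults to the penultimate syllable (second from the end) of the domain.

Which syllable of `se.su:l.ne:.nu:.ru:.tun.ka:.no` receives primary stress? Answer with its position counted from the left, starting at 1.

7

The final syllable (8, no) is extrametrical; the stress domain is syllables 1–7.
Weights: 1 se L, 2 su:l H, 3 ne: H, 4 nu: H, 5 ru: H, 6 tun L, 7 ka: H.
Heavy syllables in the domain: 2, 3, 4, 5, 7. The rightmost is syllable 7 (ka:).
Primary stress: syllable 7 → se.su:l.ne:.nu:.ru:.tun.ˈka:.no.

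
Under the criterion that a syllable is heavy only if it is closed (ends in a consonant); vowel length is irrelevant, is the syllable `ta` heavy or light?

`ta`: short vowel, open (no coda). Open (no coda) → light.

light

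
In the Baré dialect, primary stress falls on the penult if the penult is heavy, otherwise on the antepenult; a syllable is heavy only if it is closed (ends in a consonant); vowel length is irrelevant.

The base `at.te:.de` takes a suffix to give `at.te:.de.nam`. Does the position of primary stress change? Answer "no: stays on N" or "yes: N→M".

yes: 1→2

Base `at.te:.de` (3 syllables):
  Weights: 1 at H, 2 te: L, 3 de L.
  The penult (syllable 2, te:) is light, so stress falls on the antepenult (syllable 1, at).
  → primary stress on syllable 1.
Suffixed `at.te:.de.nam` (4 syllables):
  Weights: 2 te: L, 3 de L, 4 nam H.
  The penult (syllable 3, de) is light, so stress falls on the antepenult (syllable 2, te:).
  → primary stress on syllable 2.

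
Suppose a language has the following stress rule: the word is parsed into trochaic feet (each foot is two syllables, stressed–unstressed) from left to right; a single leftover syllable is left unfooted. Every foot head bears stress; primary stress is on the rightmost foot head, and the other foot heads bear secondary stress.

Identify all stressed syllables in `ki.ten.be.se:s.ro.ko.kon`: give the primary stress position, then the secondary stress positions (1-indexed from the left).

Parse left to right into trochaic (ˈσσ) feet: (ˈki.ten) (ˈbe.se:s) (ˈro.ko) kon. Syllable 7 is left unfooted.
Foot heads (stressed positions): 1, 3, 5.
End Rule Rightmost: primary stress on the rightmost head = syllable 5.
Secondary stress on 1, 3: ˌki.ten.ˌbe.se:s.ˈro.ko.kon.

primary 5, secondary 1, 3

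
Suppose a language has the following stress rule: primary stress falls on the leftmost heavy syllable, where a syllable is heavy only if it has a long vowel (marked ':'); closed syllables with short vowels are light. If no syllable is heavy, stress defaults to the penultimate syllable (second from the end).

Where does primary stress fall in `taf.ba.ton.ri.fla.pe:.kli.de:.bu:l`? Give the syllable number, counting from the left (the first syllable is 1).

Weights: 1 taf L, 2 ba L, 3 ton L, 4 ri L, 5 fla L, 6 pe: H, 7 kli L, 8 de: H, 9 bu:l H.
Heavy syllables in the domain: 6, 8, 9. The leftmost is syllable 6 (pe:).
Primary stress: syllable 6 → taf.ba.ton.ri.fla.ˈpe:.kli.de:.bu:l.

6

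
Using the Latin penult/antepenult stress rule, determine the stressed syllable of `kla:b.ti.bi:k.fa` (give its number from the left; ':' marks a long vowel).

Classical Latin: stress the penult if heavy (long vowel or closed), else the antepenult.
Weights: 2 ti L, 3 bi:k H, 4 fa L.
The penult (syllable 3, bi:k) is heavy, so it takes stress.
Stress on syllable 3: kla:b.ti.ˈbi:k.fa.

3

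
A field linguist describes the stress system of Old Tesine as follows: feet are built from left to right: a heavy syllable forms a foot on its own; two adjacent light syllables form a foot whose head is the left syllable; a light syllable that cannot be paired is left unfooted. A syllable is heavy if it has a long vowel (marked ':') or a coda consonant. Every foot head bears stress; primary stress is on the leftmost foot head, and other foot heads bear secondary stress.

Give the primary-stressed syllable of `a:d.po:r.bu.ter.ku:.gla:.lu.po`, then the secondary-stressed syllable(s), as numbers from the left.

primary 1, secondary 2, 4, 5, 6, 7

Weights: 1 a:d H, 2 po:r H, 3 bu L, 4 ter H, 5 ku: H, 6 gla: H, 7 lu L, 8 po L.
Parse left to right (heavy = foot alone; LL = one foot; stranded L unfooted): (ˈa:d) (ˈpo:r) bu (ˈter) (ˈku:) (ˈgla:) (ˈlu.po).
Foot heads: 1, 2, 4, 5, 6, 7.
Primary stress on the leftmost head = syllable 1.
Secondary stress on 2, 4, 5, 6, 7: ˈa:d.ˌpo:r.bu.ˌter.ˌku:.ˌgla:.ˌlu.po.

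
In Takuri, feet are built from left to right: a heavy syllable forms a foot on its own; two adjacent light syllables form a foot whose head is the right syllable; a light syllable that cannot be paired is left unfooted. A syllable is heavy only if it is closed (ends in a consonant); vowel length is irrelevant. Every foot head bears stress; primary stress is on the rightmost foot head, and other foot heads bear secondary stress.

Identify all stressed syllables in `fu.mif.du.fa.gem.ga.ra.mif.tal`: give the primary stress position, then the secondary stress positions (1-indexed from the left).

primary 9, secondary 2, 4, 5, 7, 8

Weights: 1 fu L, 2 mif H, 3 du L, 4 fa L, 5 gem H, 6 ga L, 7 ra L, 8 mif H, 9 tal H.
Parse left to right (heavy = foot alone; LL = one foot; stranded L unfooted): fu (ˈmif) (du.ˈfa) (ˈgem) (ga.ˈra) (ˈmif) (ˈtal).
Foot heads: 2, 4, 5, 7, 8, 9.
Primary stress on the rightmost head = syllable 9.
Secondary stress on 2, 4, 5, 7, 8: fu.ˌmif.du.ˌfa.ˌgem.ga.ˌra.ˌmif.ˈtal.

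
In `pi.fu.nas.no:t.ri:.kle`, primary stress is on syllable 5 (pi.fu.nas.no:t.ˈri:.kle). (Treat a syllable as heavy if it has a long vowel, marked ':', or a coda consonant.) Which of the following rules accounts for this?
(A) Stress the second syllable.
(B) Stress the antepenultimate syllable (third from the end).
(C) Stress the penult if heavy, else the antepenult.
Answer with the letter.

C

Rule A → syllable 2 (observed: 5).
Rule B → syllable 4 (observed: 5).
Rule C → syllable 5 ✓.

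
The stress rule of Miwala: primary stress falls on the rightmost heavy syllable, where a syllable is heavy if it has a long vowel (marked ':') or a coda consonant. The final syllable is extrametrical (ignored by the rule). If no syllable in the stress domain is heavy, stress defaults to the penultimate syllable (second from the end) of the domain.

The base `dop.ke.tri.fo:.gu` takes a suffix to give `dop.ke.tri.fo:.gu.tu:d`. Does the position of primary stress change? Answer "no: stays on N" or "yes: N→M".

no: stays on 4

Base `dop.ke.tri.fo:.gu` (5 syllables):
  The final syllable (5, gu) is extrametrical; the stress domain is syllables 1–4.
  Weights: 1 dop H, 2 ke L, 3 tri L, 4 fo: H.
  Heavy syllables in the domain: 1, 4. The rightmost is syllable 4 (fo:).
  → primary stress on syllable 4.
Suffixed `dop.ke.tri.fo:.gu.tu:d` (6 syllables):
  The final syllable (6, tu:d) is extrametrical; the stress domain is syllables 1–5.
  Weights: 1 dop H, 2 ke L, 3 tri L, 4 fo: H, 5 gu L.
  Heavy syllables in the domain: 1, 4. The rightmost is syllable 4 (fo:).
  → primary stress on syllable 4.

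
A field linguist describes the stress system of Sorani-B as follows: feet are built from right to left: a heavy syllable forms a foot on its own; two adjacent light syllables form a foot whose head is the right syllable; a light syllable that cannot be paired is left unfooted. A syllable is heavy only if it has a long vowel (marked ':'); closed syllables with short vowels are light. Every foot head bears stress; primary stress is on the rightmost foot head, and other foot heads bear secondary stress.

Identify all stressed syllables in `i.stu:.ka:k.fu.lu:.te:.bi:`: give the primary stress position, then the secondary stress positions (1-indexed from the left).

primary 7, secondary 2, 3, 5, 6

Weights: 1 i L, 2 stu: H, 3 ka:k H, 4 fu L, 5 lu: H, 6 te: H, 7 bi: H.
Parse right to left (heavy = foot alone; LL = one foot; stranded L unfooted): i (ˈstu:) (ˈka:k) fu (ˈlu:) (ˈte:) (ˈbi:).
Foot heads: 2, 3, 5, 6, 7.
Primary stress on the rightmost head = syllable 7.
Secondary stress on 2, 3, 5, 6: i.ˌstu:.ˌka:k.fu.ˌlu:.ˌte:.ˈbi:.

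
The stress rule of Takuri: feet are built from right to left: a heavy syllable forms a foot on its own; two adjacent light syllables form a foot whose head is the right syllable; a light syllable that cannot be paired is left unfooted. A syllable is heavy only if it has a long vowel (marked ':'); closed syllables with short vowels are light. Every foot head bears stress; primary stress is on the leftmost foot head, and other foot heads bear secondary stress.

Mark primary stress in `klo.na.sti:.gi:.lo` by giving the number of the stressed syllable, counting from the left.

2

Weights: 1 klo L, 2 na L, 3 sti: H, 4 gi: H, 5 lo L.
Parse right to left (heavy = foot alone; LL = one foot; stranded L unfooted): (klo.ˈna) (ˈsti:) (ˈgi:) lo.
Foot heads: 2, 3, 4.
Primary stress on the leftmost head = syllable 2.
Primary stress: syllable 2 → klo.ˈna.sti:.gi:.lo.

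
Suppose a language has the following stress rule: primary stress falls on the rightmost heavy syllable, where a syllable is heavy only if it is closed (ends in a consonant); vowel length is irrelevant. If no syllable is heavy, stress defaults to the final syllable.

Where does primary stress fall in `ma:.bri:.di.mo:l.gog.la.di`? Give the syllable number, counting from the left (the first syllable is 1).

Weights: 1 ma: L, 2 bri: L, 3 di L, 4 mo:l H, 5 gog H, 6 la L, 7 di L.
Heavy syllables in the domain: 4, 5. The rightmost is syllable 5 (gog).
Primary stress: syllable 5 → ma:.bri:.di.mo:l.ˈgog.la.di.

5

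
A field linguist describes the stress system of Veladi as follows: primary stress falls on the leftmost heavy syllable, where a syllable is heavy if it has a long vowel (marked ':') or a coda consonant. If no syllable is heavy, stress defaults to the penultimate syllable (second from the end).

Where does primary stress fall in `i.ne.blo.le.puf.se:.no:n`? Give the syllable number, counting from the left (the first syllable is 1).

5

Weights: 1 i L, 2 ne L, 3 blo L, 4 le L, 5 puf H, 6 se: H, 7 no:n H.
Heavy syllables in the domain: 5, 6, 7. The leftmost is syllable 5 (puf).
Primary stress: syllable 5 → i.ne.blo.le.ˈpuf.se:.no:n.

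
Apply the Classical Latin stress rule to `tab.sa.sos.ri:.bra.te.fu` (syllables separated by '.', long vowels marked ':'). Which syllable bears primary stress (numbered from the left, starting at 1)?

5

Classical Latin: stress the penult if heavy (long vowel or closed), else the antepenult.
Weights: 5 bra L, 6 te L, 7 fu L.
The penult (syllable 6, te) is light, so stress falls on the antepenult (syllable 5, bra).
Stress on syllable 5: tab.sa.sos.ri:.ˈbra.te.fu.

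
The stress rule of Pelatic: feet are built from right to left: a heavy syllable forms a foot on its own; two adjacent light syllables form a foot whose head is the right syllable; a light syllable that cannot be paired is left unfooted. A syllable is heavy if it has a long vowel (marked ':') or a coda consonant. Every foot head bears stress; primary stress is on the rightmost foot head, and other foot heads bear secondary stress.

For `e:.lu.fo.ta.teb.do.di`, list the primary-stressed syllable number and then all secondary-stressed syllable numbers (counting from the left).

Weights: 1 e: H, 2 lu L, 3 fo L, 4 ta L, 5 teb H, 6 do L, 7 di L.
Parse right to left (heavy = foot alone; LL = one foot; stranded L unfooted): (ˈe:) lu (fo.ˈta) (ˈteb) (do.ˈdi).
Foot heads: 1, 4, 5, 7.
Primary stress on the rightmost head = syllable 7.
Secondary stress on 1, 4, 5: ˌe:.lu.fo.ˌta.ˌteb.do.ˈdi.

primary 7, secondary 1, 4, 5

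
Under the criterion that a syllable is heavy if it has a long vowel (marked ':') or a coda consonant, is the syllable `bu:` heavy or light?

heavy

`bu:`: long vowel, open (no coda). Long vowel → heavy.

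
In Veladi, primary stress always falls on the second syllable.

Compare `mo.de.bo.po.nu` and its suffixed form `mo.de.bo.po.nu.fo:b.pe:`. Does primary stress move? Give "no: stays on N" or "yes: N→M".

Base `mo.de.bo.po.nu` (5 syllables):
  The word has 5 syllables; the second syllable is syllable 2 (de).
  → primary stress on syllable 2.
Suffixed `mo.de.bo.po.nu.fo:b.pe:` (7 syllables):
  The word has 7 syllables; the second syllable is syllable 2 (de).
  → primary stress on syllable 2.

no: stays on 2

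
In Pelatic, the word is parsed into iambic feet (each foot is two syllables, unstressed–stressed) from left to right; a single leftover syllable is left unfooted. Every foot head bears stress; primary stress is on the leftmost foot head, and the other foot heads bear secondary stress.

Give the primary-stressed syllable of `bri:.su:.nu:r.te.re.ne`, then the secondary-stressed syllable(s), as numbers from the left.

primary 2, secondary 4, 6

Parse left to right into iambic (σˈσ) feet: (bri:.ˈsu:) (nu:r.ˈte) (re.ˈne).
Foot heads (stressed positions): 2, 4, 6.
End Rule Leftmost: primary stress on the leftmost head = syllable 2.
Secondary stress on 4, 6: bri:.ˈsu:.nu:r.ˌte.re.ˌne.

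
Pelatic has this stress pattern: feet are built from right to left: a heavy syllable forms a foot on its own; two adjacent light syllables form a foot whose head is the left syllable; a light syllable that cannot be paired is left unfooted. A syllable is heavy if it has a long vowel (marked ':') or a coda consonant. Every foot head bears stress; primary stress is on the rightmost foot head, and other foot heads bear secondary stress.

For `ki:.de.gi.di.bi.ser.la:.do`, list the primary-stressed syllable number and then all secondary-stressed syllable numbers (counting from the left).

Weights: 1 ki: H, 2 de L, 3 gi L, 4 di L, 5 bi L, 6 ser H, 7 la: H, 8 do L.
Parse right to left (heavy = foot alone; LL = one foot; stranded L unfooted): (ˈki:) (ˈde.gi) (ˈdi.bi) (ˈser) (ˈla:) do.
Foot heads: 1, 2, 4, 6, 7.
Primary stress on the rightmost head = syllable 7.
Secondary stress on 1, 2, 4, 6: ˌki:.ˌde.gi.ˌdi.bi.ˌser.ˈla:.do.

primary 7, secondary 1, 2, 4, 6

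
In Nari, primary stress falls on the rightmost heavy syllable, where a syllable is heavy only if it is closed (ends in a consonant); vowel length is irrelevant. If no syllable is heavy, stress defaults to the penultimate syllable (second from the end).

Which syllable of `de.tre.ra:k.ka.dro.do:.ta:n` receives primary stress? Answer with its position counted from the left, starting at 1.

7

Weights: 1 de L, 2 tre L, 3 ra:k H, 4 ka L, 5 dro L, 6 do: L, 7 ta:n H.
Heavy syllables in the domain: 3, 7. The rightmost is syllable 7 (ta:n).
Primary stress: syllable 7 → de.tre.ra:k.ka.dro.do:.ˈta:n.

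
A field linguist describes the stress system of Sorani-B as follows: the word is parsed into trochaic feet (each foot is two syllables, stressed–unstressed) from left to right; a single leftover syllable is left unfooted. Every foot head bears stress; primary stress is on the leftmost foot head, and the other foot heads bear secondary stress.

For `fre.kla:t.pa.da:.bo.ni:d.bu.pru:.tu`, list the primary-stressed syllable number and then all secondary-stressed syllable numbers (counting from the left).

Parse left to right into trochaic (ˈσσ) feet: (ˈfre.kla:t) (ˈpa.da:) (ˈbo.ni:d) (ˈbu.pru:) tu. Syllable 9 is left unfooted.
Foot heads (stressed positions): 1, 3, 5, 7.
End Rule Leftmost: primary stress on the leftmost head = syllable 1.
Secondary stress on 3, 5, 7: ˈfre.kla:t.ˌpa.da:.ˌbo.ni:d.ˌbu.pru:.tu.

primary 1, secondary 3, 5, 7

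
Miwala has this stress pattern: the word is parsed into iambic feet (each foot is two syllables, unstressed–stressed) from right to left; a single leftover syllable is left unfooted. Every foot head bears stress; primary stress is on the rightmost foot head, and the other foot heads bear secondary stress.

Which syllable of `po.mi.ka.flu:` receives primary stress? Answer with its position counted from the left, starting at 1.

4

Parse right to left into iambic (σˈσ) feet: (po.ˈmi) (ka.ˈflu:).
Foot heads (stressed positions): 2, 4.
End Rule Rightmost: primary stress on the rightmost head = syllable 4.
Primary stress: syllable 4 → po.mi.ka.ˈflu:.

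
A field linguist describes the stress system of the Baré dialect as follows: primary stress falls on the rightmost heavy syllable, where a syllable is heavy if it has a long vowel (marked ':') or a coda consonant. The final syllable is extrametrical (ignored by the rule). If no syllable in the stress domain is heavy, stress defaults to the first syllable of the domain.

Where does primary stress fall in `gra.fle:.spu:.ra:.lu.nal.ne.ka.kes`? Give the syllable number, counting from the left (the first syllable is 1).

The final syllable (9, kes) is extrametrical; the stress domain is syllables 1–8.
Weights: 1 gra L, 2 fle: H, 3 spu: H, 4 ra: H, 5 lu L, 6 nal H, 7 ne L, 8 ka L.
Heavy syllables in the domain: 2, 3, 4, 6. The rightmost is syllable 6 (nal).
Primary stress: syllable 6 → gra.fle:.spu:.ra:.lu.ˈnal.ne.ka.kes.

6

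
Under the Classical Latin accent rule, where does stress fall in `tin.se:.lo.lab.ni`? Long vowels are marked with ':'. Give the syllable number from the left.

Classical Latin: stress the penult if heavy (long vowel or closed), else the antepenult.
Weights: 3 lo L, 4 lab H, 5 ni L.
The penult (syllable 4, lab) is heavy, so it takes stress.
Stress on syllable 4: tin.se:.lo.ˈlab.ni.

4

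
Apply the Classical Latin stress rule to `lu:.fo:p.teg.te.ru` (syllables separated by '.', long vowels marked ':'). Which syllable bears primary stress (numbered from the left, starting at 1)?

Classical Latin: stress the penult if heavy (long vowel or closed), else the antepenult.
Weights: 3 teg H, 4 te L, 5 ru L.
The penult (syllable 4, te) is light, so stress falls on the antepenult (syllable 3, teg).
Stress on syllable 3: lu:.fo:p.ˈteg.te.ru.

3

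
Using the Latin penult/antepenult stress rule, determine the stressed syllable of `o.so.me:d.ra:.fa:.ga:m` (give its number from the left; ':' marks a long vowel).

5

Classical Latin: stress the penult if heavy (long vowel or closed), else the antepenult.
Weights: 4 ra: H, 5 fa: H, 6 ga:m H.
The penult (syllable 5, fa:) is heavy, so it takes stress.
Stress on syllable 5: o.so.me:d.ra:.ˈfa:.ga:m.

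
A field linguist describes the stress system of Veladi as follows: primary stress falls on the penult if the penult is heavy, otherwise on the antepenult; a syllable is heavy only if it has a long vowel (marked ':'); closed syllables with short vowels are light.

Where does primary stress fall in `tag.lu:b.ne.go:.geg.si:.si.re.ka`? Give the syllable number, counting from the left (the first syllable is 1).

Weights: 7 si L, 8 re L, 9 ka L.
The penult (syllable 8, re) is light, so stress falls on the antepenult (syllable 7, si).
Primary stress: syllable 7 → tag.lu:b.ne.go:.geg.si:.ˈsi.re.ka.

7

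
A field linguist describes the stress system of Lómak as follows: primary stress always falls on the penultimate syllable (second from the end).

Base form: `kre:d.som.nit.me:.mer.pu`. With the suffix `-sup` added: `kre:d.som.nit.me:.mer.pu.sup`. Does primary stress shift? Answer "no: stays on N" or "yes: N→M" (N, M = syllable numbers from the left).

Base `kre:d.som.nit.me:.mer.pu` (6 syllables):
  The word has 6 syllables; the penultimate syllable (second from the end) is syllable 5 (mer).
  → primary stress on syllable 5.
Suffixed `kre:d.som.nit.me:.mer.pu.sup` (7 syllables):
  The word has 7 syllables; the penultimate syllable (second from the end) is syllable 6 (pu).
  → primary stress on syllable 6.

yes: 5→6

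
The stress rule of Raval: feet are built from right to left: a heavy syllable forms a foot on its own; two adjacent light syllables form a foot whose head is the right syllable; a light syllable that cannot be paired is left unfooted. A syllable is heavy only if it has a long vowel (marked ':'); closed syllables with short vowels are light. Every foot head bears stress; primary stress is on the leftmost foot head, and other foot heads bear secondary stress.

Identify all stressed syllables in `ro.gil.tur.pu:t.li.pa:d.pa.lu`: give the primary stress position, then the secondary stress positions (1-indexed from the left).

Weights: 1 ro L, 2 gil L, 3 tur L, 4 pu:t H, 5 li L, 6 pa:d H, 7 pa L, 8 lu L.
Parse right to left (heavy = foot alone; LL = one foot; stranded L unfooted): ro (gil.ˈtur) (ˈpu:t) li (ˈpa:d) (pa.ˈlu).
Foot heads: 3, 4, 6, 8.
Primary stress on the leftmost head = syllable 3.
Secondary stress on 4, 6, 8: ro.gil.ˈtur.ˌpu:t.li.ˌpa:d.pa.ˌlu.

primary 3, secondary 4, 6, 8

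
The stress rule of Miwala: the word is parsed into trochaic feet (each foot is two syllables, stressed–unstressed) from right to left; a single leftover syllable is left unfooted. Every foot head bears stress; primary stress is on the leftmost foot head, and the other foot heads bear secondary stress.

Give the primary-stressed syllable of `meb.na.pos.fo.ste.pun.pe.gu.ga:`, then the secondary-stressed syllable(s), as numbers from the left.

primary 2, secondary 4, 6, 8

Parse right to left into trochaic (ˈσσ) feet: meb (ˈna.pos) (ˈfo.ste) (ˈpun.pe) (ˈgu.ga:). Syllable 1 is left unfooted.
Foot heads (stressed positions): 2, 4, 6, 8.
End Rule Leftmost: primary stress on the leftmost head = syllable 2.
Secondary stress on 4, 6, 8: meb.ˈna.pos.ˌfo.ste.ˌpun.pe.ˌgu.ga:.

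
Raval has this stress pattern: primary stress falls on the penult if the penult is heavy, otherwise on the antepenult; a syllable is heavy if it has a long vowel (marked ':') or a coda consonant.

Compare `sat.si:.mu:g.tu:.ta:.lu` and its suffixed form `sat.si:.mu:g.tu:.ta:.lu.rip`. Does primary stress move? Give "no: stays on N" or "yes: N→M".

Base `sat.si:.mu:g.tu:.ta:.lu` (6 syllables):
  Weights: 4 tu: H, 5 ta: H, 6 lu L.
  The penult (syllable 5, ta:) is heavy, so it takes stress.
  → primary stress on syllable 5.
Suffixed `sat.si:.mu:g.tu:.ta:.lu.rip` (7 syllables):
  Weights: 5 ta: H, 6 lu L, 7 rip H.
  The penult (syllable 6, lu) is light, so stress falls on the antepenult (syllable 5, ta:).
  → primary stress on syllable 5.

no: stays on 5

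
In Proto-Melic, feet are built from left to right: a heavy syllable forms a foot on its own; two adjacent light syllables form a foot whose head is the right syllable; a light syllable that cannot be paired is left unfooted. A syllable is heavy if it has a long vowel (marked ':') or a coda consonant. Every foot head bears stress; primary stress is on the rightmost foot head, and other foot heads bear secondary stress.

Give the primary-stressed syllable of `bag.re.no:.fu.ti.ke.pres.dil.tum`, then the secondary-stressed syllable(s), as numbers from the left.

primary 9, secondary 1, 3, 5, 7, 8

Weights: 1 bag H, 2 re L, 3 no: H, 4 fu L, 5 ti L, 6 ke L, 7 pres H, 8 dil H, 9 tum H.
Parse left to right (heavy = foot alone; LL = one foot; stranded L unfooted): (ˈbag) re (ˈno:) (fu.ˈti) ke (ˈpres) (ˈdil) (ˈtum).
Foot heads: 1, 3, 5, 7, 8, 9.
Primary stress on the rightmost head = syllable 9.
Secondary stress on 1, 3, 5, 7, 8: ˌbag.re.ˌno:.fu.ˌti.ke.ˌpres.ˌdil.ˈtum.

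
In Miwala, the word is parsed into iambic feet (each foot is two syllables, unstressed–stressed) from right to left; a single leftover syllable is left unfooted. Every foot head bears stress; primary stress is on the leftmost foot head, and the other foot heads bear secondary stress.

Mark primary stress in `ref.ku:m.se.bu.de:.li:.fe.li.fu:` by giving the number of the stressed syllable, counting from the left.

3

Parse right to left into iambic (σˈσ) feet: ref (ku:m.ˈse) (bu.ˈde:) (li:.ˈfe) (li.ˈfu:). Syllable 1 is left unfooted.
Foot heads (stressed positions): 3, 5, 7, 9.
End Rule Leftmost: primary stress on the leftmost head = syllable 3.
Primary stress: syllable 3 → ref.ku:m.ˈse.bu.de:.li:.fe.li.fu:.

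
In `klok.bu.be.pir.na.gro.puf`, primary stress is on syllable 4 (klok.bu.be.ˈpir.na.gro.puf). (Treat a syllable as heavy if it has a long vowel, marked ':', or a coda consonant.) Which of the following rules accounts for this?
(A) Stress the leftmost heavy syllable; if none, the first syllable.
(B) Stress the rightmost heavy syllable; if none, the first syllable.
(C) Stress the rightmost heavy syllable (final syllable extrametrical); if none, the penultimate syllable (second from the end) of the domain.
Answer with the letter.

Rule A → syllable 1 (observed: 4).
Rule B → syllable 7 (observed: 4).
Rule C → syllable 4 ✓.

C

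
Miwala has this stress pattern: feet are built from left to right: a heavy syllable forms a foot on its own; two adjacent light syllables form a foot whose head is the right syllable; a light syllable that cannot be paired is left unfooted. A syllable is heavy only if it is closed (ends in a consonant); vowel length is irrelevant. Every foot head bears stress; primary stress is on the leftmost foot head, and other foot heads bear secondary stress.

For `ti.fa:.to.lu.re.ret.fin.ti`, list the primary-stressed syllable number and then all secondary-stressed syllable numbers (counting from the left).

Weights: 1 ti L, 2 fa: L, 3 to L, 4 lu L, 5 re L, 6 ret H, 7 fin H, 8 ti L.
Parse left to right (heavy = foot alone; LL = one foot; stranded L unfooted): (ti.ˈfa:) (to.ˈlu) re (ˈret) (ˈfin) ti.
Foot heads: 2, 4, 6, 7.
Primary stress on the leftmost head = syllable 2.
Secondary stress on 4, 6, 7: ti.ˈfa:.to.ˌlu.re.ˌret.ˌfin.ti.

primary 2, secondary 4, 6, 7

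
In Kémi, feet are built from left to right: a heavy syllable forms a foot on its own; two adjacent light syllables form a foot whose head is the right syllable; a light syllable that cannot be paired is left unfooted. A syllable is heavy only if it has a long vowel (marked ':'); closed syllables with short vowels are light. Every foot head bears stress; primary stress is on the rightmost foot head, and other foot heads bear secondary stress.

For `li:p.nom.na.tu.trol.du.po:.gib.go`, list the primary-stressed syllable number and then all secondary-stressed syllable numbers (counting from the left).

primary 9, secondary 1, 3, 5, 7

Weights: 1 li:p H, 2 nom L, 3 na L, 4 tu L, 5 trol L, 6 du L, 7 po: H, 8 gib L, 9 go L.
Parse left to right (heavy = foot alone; LL = one foot; stranded L unfooted): (ˈli:p) (nom.ˈna) (tu.ˈtrol) du (ˈpo:) (gib.ˈgo).
Foot heads: 1, 3, 5, 7, 9.
Primary stress on the rightmost head = syllable 9.
Secondary stress on 1, 3, 5, 7: ˌli:p.nom.ˌna.tu.ˌtrol.du.ˌpo:.gib.ˈgo.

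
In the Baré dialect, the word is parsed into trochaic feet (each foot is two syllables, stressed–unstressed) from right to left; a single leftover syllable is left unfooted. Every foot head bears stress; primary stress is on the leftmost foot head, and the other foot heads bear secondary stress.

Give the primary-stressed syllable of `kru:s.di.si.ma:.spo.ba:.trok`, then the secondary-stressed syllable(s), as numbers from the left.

primary 2, secondary 4, 6

Parse right to left into trochaic (ˈσσ) feet: kru:s (ˈdi.si) (ˈma:.spo) (ˈba:.trok). Syllable 1 is left unfooted.
Foot heads (stressed positions): 2, 4, 6.
End Rule Leftmost: primary stress on the leftmost head = syllable 2.
Secondary stress on 4, 6: kru:s.ˈdi.si.ˌma:.spo.ˌba:.trok.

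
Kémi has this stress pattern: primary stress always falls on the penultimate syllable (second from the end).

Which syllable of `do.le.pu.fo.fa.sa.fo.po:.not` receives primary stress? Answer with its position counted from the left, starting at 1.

8

The word has 9 syllables; the penultimate syllable (second from the end) is syllable 8 (po:).
Primary stress: syllable 8 → do.le.pu.fo.fa.sa.fo.ˈpo:.not.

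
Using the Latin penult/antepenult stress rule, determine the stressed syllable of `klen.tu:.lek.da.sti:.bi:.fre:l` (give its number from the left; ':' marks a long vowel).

6

Classical Latin: stress the penult if heavy (long vowel or closed), else the antepenult.
Weights: 5 sti: H, 6 bi: H, 7 fre:l H.
The penult (syllable 6, bi:) is heavy, so it takes stress.
Stress on syllable 6: klen.tu:.lek.da.sti:.ˈbi:.fre:l.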